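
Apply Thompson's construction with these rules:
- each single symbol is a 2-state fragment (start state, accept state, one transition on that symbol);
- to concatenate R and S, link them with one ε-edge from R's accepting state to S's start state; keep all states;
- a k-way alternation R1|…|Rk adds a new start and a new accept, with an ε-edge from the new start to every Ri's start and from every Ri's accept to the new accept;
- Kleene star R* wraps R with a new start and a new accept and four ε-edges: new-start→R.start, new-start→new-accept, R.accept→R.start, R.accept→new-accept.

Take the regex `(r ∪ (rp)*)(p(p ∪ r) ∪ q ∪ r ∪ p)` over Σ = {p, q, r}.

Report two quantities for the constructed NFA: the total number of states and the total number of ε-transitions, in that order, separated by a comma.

Recursing over subexpressions:
Each of the 9 symbol leaves contributes 2 states and 0 ε-transitions.
  rp — 4 states, 1 ε-transition
  (rp)* — 6 states, 5 ε-transitions
  r ∪ (rp)* — 10 states, 9 ε-transitions
  p ∪ r — 6 states, 4 ε-transitions
  p(p ∪ r) — 8 states, 5 ε-transitions
  p(p ∪ r) ∪ q ∪ r ∪ p — 16 states, 13 ε-transitions
  (r ∪ (rp)*)(p(p ∪ r) ∪ q ∪ r ∪ p) — 26 states, 23 ε-transitions

26, 23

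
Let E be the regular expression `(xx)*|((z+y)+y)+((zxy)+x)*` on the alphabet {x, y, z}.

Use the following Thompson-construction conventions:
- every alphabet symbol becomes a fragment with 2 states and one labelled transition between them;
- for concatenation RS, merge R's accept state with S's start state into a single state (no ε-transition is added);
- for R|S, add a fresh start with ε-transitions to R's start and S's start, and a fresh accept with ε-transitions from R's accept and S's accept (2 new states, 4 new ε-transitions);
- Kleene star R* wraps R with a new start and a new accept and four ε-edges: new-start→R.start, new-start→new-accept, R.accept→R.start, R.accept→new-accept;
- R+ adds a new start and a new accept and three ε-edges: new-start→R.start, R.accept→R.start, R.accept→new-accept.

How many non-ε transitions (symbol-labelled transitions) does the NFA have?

9

By structural recursion:
Each of the 9 symbol leaves contributes exactly 1 symbol transition.
  xx — 2 symbol transitions
  (xx)* — 2 symbol transitions
  z+ — 1 symbol transition
  z+y — 2 symbol transitions
  (z+y)+ — 2 symbol transitions
  (z+y)+y — 3 symbol transitions
  ((z+y)+y)+ — 3 symbol transitions
  zxy — 3 symbol transitions
  (zxy)+ — 3 symbol transitions
  (zxy)+x — 4 symbol transitions
  ((zxy)+x)* — 4 symbol transitions
  ((z+y)+y)+((zxy)+x)* — 7 symbol transitions
  (xx)*|((z+y)+y)+((zxy)+x)* — 9 symbol transitions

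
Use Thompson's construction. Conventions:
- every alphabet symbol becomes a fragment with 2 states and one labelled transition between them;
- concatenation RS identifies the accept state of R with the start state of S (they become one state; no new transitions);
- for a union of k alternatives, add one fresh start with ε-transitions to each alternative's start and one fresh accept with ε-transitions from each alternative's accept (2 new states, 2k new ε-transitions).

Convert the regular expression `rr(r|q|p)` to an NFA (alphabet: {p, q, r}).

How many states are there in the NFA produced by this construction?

10

Recursing over subexpressions:
Each of the 5 symbol leaves contributes a 2-state fragment.
  r|q|p = 8 states
  rr(r|q|p) = 10 states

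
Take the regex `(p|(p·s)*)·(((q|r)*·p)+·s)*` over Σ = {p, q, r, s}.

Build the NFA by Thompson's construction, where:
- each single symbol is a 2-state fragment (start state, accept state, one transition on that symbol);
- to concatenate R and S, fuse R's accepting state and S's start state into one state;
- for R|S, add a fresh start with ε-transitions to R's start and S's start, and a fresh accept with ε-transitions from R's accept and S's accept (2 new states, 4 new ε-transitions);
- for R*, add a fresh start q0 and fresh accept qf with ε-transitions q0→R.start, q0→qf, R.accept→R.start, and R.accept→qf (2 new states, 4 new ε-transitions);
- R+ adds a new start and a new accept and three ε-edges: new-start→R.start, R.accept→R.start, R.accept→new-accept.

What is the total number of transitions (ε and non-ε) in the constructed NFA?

Building bottom-up:
Each of the 7 symbol leaves contributes 1 transition (1 symbol, 0 ε).
  p·s → 2 transitions (2 symbol, 0 ε)
  (p·s)* → 6 transitions (2 symbol, 4 ε)
  p|(p·s)* → 11 transitions (3 symbol, 8 ε)
  q|r → 6 transitions (2 symbol, 4 ε)
  (q|r)* → 10 transitions (2 symbol, 8 ε)
  (q|r)*·p → 11 transitions (3 symbol, 8 ε)
  ((q|r)*·p)+ → 14 transitions (3 symbol, 11 ε)
  ((q|r)*·p)+·s → 15 transitions (4 symbol, 11 ε)
  (((q|r)*·p)+·s)* → 19 transitions (4 symbol, 15 ε)
  (p|(p·s)*)·(((q|r)*·p)+·s)* → 30 transitions (7 symbol, 23 ε)

30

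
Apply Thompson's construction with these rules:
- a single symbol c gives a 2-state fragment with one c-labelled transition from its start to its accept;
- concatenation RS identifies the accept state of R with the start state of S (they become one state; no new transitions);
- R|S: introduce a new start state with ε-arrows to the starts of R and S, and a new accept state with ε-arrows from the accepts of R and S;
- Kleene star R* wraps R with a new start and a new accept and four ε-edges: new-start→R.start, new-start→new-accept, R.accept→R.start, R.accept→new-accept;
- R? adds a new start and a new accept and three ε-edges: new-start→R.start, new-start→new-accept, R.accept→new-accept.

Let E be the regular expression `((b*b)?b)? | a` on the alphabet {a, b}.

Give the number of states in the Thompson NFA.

Building bottom-up:
Each of the 4 symbol leaves contributes a 2-state fragment.
  b* — 4 states
  b*b — 5 states
  (b*b)? — 7 states
  (b*b)?b — 8 states
  ((b*b)?b)? — 10 states
  ((b*b)?b)? | a — 14 states

14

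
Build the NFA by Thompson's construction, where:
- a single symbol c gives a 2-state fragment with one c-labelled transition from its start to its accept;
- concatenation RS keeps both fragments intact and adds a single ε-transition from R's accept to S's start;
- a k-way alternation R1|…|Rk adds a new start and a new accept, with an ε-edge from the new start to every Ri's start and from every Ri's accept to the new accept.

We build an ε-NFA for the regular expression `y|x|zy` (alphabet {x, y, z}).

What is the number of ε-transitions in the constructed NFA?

7

Per subexpression:
Each of the 4 symbol leaves contributes 0 ε-transitions.
  zy : 1 ε-transition
  y|x|zy : 7 ε-transitions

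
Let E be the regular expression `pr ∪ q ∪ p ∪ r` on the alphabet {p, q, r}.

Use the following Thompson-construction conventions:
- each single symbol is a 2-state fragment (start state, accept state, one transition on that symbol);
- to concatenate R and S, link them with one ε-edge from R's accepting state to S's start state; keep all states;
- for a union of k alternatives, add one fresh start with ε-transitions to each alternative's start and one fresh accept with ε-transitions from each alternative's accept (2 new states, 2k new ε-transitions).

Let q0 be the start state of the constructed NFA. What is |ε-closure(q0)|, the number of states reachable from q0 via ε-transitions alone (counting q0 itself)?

5

Let C(F) = |ε-closure(F.start)| within fragment F, and note whether F accepts ε. Symbol fragments have C = 1 and do not accept ε. Then:
  pr — same as the first factor's closure: |closure| = 1
  pr ∪ q ∪ p ∪ r — |closure| = 1 + 1 + 1 + 1 + 1 = 5 (the new accept is not ε-reachable since no branch accepts ε)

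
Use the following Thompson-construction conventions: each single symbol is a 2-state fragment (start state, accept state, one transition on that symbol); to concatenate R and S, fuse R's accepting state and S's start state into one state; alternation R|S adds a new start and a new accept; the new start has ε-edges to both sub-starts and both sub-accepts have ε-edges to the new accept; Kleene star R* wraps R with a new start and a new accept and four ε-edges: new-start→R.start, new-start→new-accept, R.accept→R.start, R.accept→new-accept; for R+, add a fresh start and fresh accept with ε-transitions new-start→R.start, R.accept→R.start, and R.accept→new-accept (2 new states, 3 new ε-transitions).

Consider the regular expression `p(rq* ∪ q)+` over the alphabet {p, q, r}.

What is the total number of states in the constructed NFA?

Building bottom-up:
Each of the 4 symbol leaves contributes a 2-state fragment.
  q* → 4 states
  rq* → 5 states
  rq* ∪ q → 9 states
  (rq* ∪ q)+ → 11 states
  p(rq* ∪ q)+ → 12 states

12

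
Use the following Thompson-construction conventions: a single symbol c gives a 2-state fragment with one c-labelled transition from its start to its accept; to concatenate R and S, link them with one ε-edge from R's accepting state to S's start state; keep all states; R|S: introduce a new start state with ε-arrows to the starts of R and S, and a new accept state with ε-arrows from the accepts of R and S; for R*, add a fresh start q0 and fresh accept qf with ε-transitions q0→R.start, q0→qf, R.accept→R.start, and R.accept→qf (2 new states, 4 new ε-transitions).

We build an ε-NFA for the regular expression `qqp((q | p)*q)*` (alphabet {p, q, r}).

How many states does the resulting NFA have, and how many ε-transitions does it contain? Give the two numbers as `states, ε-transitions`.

18, 16

Bottom-up over the parse tree:
Each of the 6 symbol leaves contributes 2 states and 0 ε-transitions.
  q | p = 6 states, 4 ε-transitions
  (q | p)* = 8 states, 8 ε-transitions
  (q | p)*q = 10 states, 9 ε-transitions
  ((q | p)*q)* = 12 states, 13 ε-transitions
  qqp((q | p)*q)* = 18 states, 16 ε-transitions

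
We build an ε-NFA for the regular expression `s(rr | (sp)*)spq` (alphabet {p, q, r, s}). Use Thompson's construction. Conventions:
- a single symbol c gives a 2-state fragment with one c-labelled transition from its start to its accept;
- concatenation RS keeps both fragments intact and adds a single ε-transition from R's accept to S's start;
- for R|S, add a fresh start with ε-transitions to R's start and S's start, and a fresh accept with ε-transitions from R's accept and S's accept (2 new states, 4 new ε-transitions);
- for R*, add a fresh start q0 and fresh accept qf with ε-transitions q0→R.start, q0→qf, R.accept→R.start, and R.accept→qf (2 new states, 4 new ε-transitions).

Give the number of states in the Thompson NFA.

20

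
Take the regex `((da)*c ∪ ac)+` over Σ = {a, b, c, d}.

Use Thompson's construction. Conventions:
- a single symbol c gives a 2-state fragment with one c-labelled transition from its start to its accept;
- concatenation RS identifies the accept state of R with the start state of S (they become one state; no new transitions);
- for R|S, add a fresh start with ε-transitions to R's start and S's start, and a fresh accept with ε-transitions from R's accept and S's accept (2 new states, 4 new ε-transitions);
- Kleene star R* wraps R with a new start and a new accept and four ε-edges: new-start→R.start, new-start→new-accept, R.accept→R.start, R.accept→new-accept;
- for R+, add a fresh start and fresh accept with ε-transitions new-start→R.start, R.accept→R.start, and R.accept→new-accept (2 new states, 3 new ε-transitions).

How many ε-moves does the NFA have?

Per subexpression:
Each of the 5 symbol leaves contributes 0 ε-transitions.
  da : 0 ε-transitions
  (da)* : 4 ε-transitions
  (da)*c : 4 ε-transitions
  ac : 0 ε-transitions
  (da)*c ∪ ac : 8 ε-transitions
  ((da)*c ∪ ac)+ : 11 ε-transitions

11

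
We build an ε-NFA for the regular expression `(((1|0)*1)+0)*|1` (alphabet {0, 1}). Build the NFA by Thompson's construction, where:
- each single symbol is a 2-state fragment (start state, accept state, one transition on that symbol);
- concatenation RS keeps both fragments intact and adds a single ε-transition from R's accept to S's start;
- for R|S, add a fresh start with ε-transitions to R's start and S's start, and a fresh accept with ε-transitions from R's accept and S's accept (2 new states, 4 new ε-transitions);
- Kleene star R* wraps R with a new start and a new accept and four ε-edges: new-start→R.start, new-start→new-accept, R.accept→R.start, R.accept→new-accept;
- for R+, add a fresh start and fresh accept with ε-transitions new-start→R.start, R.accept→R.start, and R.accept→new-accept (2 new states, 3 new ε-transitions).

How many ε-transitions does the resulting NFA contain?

Building bottom-up:
Each of the 5 symbol leaves contributes 0 ε-transitions.
  1|0 → 4 ε-transitions
  (1|0)* → 8 ε-transitions
  (1|0)*1 → 9 ε-transitions
  ((1|0)*1)+ → 12 ε-transitions
  ((1|0)*1)+0 → 13 ε-transitions
  (((1|0)*1)+0)* → 17 ε-transitions
  (((1|0)*1)+0)*|1 → 21 ε-transitions

21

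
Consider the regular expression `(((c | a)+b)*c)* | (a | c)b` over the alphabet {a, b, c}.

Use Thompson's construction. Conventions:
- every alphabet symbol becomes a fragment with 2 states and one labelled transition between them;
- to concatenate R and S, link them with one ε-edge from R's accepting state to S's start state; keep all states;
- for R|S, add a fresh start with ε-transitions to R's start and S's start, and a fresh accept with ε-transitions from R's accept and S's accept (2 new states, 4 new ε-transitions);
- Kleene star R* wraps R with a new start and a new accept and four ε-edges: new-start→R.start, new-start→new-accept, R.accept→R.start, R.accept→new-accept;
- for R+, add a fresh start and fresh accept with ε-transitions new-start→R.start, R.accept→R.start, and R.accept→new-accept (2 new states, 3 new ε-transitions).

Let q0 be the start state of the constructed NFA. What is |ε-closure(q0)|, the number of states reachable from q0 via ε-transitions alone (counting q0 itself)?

14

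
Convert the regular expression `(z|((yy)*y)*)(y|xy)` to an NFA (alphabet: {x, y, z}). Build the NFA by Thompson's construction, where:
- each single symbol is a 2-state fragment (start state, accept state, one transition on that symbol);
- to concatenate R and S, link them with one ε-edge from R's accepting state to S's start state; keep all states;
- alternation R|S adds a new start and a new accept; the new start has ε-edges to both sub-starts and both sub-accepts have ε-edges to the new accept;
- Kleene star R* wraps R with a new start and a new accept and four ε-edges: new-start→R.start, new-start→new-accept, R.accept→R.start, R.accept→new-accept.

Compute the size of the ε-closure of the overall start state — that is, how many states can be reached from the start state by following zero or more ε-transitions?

Work bottom-up. For each fragment F, track |ε-closure(F.start)| and whether F's accept lies in that closure (i.e. whether F accepts ε). A single-symbol fragment has closure size 1 and does not accept ε.
  yy → C equals the left operand's closure size = 1 (its accept is not ε-reachable, so the closure stops there)
  (yy)* → the star's fresh start ε-reaches both the body's start and the fresh accept: C = 2 + 1 = 3
  (yy)*y → C = 3 + 1 = 4 (closure spills across the concat boundary because the left factor accepts ε)
  ((yy)*y)* → C = 1 (new start) + 4 (body) + 1 (new accept) = 6
  z|((yy)*y)* → new start ε-reaches every alternative's start; at least one alternative accepts ε, so the union's new accept is reached too: C = 1 + 1 + 6 + 1 = 9
  xy → same as the first factor's closure: C = 1
  y|xy → new start ε-reaches every alternative's start; none of them accept ε, so the new accept is not reached: C = 1 + 1 + 1 = 3
  (z|((yy)*y)*)(y|xy) → the left operand accepts ε, so the closure extends into the next operand (via the concat ε-link); C = 9 + 3 = 12

12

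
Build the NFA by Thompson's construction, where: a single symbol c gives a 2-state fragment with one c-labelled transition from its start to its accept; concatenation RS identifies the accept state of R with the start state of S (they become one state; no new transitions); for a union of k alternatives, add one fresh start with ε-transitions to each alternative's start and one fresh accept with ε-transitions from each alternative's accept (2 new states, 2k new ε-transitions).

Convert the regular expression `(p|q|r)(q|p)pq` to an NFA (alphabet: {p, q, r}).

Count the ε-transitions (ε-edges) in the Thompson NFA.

10

By structural recursion:
Each of the 7 symbol leaves contributes 0 ε-transitions.
  p|q|r : 6 ε-transitions
  q|p : 4 ε-transitions
  (p|q|r)(q|p)pq : 10 ε-transitions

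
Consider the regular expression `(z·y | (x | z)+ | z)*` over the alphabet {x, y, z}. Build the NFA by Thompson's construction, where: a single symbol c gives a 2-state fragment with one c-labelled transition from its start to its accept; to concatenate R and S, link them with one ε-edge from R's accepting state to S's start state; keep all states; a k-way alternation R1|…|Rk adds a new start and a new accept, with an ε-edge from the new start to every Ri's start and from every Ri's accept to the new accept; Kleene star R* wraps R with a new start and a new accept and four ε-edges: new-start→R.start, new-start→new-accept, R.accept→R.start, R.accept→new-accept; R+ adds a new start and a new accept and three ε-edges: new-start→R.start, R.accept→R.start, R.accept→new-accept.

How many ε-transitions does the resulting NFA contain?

18

Building bottom-up:
Each of the 5 symbol leaves contributes 0 ε-transitions.
  z·y : 1 ε-transition
  x | z : 4 ε-transitions
  (x | z)+ : 7 ε-transitions
  z·y | (x | z)+ | z : 14 ε-transitions
  (z·y | (x | z)+ | z)* : 18 ε-transitions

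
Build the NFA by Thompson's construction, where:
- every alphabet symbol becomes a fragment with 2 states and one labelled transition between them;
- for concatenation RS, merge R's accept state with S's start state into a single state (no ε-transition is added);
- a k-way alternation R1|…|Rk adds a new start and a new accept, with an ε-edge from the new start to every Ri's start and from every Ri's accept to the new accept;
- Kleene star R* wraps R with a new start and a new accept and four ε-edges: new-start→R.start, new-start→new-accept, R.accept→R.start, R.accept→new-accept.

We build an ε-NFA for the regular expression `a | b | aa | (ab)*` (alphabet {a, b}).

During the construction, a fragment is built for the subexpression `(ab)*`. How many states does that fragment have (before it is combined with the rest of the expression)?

5

Fragment for `(ab)*`:
Each of the 2 symbol leaves contributes a 2-state fragment.
  ab = 3 states
  (ab)* = 5 states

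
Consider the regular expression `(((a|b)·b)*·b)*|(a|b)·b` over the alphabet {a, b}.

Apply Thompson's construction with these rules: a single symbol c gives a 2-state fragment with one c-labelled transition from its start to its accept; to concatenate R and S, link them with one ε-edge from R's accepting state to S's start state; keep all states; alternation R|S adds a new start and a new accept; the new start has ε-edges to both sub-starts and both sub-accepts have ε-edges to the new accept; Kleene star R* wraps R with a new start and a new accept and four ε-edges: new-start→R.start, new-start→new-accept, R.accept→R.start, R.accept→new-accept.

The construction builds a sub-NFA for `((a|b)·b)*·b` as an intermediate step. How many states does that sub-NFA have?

12

Fragment for `((a|b)·b)*·b`:
Each of the 4 symbol leaves contributes a 2-state fragment.
  a|b = 6 states
  (a|b)·b = 8 states
  ((a|b)·b)* = 10 states
  ((a|b)·b)*·b = 12 states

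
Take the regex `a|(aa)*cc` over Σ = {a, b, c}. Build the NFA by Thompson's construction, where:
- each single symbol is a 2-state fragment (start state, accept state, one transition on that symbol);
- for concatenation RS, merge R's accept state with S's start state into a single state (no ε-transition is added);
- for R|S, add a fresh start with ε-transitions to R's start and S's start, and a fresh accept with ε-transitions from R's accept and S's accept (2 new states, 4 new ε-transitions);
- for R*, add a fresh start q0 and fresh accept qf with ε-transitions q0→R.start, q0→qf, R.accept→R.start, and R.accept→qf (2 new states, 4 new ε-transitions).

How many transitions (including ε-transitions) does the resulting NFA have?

13

Building bottom-up:
Each of the 5 symbol leaves contributes 1 transition (1 symbol, 0 ε).
  aa = 2 transitions (2 symbol, 0 ε)
  (aa)* = 6 transitions (2 symbol, 4 ε)
  (aa)*cc = 8 transitions (4 symbol, 4 ε)
  a|(aa)*cc = 13 transitions (5 symbol, 8 ε)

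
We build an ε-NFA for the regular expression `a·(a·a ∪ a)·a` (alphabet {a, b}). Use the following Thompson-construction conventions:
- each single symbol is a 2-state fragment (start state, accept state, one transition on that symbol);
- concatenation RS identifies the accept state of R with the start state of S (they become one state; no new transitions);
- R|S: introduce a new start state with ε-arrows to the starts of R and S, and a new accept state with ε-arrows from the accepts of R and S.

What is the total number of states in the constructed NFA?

9

Building bottom-up:
Each of the 5 symbol leaves contributes a 2-state fragment.
  a·a : 3 states
  a·a ∪ a : 7 states
  a·(a·a ∪ a)·a : 9 states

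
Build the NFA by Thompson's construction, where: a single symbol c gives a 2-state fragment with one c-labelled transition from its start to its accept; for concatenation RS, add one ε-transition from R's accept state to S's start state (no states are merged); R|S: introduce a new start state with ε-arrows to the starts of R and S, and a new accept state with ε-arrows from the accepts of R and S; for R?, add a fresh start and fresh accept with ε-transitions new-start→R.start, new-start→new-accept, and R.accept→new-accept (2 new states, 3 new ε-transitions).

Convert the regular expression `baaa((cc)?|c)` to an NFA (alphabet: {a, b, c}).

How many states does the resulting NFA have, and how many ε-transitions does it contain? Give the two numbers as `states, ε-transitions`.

18, 12

Building bottom-up:
Each of the 7 symbol leaves contributes 2 states and 0 ε-transitions.
  cc = 4 states, 1 ε-transition
  (cc)? = 6 states, 4 ε-transitions
  (cc)?|c = 10 states, 8 ε-transitions
  baaa((cc)?|c) = 18 states, 12 ε-transitions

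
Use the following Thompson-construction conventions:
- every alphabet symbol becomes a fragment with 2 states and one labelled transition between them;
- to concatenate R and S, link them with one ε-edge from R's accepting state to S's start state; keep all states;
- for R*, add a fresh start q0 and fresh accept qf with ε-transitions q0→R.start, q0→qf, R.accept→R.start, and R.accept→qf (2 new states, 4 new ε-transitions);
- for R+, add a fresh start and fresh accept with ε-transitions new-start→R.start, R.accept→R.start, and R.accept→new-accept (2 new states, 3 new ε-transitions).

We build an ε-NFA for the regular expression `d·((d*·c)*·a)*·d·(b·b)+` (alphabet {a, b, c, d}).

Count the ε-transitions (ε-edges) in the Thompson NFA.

21

Bottom-up over the parse tree:
Each of the 7 symbol leaves contributes 0 ε-transitions.
  d* = 4 ε-transitions
  d*·c = 5 ε-transitions
  (d*·c)* = 9 ε-transitions
  (d*·c)*·a = 10 ε-transitions
  ((d*·c)*·a)* = 14 ε-transitions
  b·b = 1 ε-transition
  (b·b)+ = 4 ε-transitions
  d·((d*·c)*·a)*·d·(b·b)+ = 21 ε-transitions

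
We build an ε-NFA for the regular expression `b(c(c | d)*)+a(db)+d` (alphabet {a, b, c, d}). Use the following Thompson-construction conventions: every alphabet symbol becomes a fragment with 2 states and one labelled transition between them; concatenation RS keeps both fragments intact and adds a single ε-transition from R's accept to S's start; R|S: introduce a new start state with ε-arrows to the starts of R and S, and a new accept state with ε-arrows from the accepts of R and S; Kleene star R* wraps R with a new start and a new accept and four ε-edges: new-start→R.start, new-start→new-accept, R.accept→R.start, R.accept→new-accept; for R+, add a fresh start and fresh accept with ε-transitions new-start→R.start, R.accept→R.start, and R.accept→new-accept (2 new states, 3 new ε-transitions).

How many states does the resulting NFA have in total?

24

Building bottom-up:
Each of the 8 symbol leaves contributes a 2-state fragment.
  c | d — 6 states
  (c | d)* — 8 states
  c(c | d)* — 10 states
  (c(c | d)*)+ — 12 states
  db — 4 states
  (db)+ — 6 states
  b(c(c | d)*)+a(db)+d — 24 states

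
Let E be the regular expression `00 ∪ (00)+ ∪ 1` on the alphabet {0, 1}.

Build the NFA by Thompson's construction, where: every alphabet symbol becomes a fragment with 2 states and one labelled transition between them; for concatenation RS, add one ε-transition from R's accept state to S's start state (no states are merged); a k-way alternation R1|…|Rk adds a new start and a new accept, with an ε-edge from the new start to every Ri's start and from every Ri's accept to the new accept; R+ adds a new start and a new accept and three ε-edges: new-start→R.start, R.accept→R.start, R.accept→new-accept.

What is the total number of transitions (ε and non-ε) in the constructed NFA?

Bottom-up over the parse tree:
Each of the 5 symbol leaves contributes 1 transition (1 symbol, 0 ε).
  00 = 3 transitions (2 symbol, 1 ε)
  00 = 3 transitions (2 symbol, 1 ε)
  (00)+ = 6 transitions (2 symbol, 4 ε)
  00 ∪ (00)+ ∪ 1 = 16 transitions (5 symbol, 11 ε)

16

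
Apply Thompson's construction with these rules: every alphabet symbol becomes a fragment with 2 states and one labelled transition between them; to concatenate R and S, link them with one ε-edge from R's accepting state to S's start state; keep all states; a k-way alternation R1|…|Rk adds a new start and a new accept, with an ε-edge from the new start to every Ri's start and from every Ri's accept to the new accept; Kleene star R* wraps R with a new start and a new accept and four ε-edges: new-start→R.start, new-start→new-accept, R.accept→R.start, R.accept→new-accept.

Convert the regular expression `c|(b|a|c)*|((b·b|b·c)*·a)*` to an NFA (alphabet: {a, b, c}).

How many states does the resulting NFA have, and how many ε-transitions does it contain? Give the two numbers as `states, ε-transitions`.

Per subexpression:
Each of the 9 symbol leaves contributes 2 states and 0 ε-transitions.
  b|a|c = 8 states, 6 ε-transitions
  (b|a|c)* = 10 states, 10 ε-transitions
  b·b = 4 states, 1 ε-transition
  b·c = 4 states, 1 ε-transition
  b·b|b·c = 10 states, 6 ε-transitions
  (b·b|b·c)* = 12 states, 10 ε-transitions
  (b·b|b·c)*·a = 14 states, 11 ε-transitions
  ((b·b|b·c)*·a)* = 16 states, 15 ε-transitions
  c|(b|a|c)*|((b·b|b·c)*·a)* = 30 states, 31 ε-transitions

30, 31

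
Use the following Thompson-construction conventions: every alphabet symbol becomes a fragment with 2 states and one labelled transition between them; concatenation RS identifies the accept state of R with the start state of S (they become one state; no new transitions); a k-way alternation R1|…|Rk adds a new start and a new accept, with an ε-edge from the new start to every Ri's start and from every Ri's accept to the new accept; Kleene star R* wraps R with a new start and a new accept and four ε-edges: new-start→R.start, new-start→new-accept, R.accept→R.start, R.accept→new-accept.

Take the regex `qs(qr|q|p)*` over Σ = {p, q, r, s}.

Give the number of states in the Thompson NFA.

Per subexpression:
Each of the 6 symbol leaves contributes a 2-state fragment.
  qr — 3 states
  qr|q|p — 9 states
  (qr|q|p)* — 11 states
  qs(qr|q|p)* — 13 states

13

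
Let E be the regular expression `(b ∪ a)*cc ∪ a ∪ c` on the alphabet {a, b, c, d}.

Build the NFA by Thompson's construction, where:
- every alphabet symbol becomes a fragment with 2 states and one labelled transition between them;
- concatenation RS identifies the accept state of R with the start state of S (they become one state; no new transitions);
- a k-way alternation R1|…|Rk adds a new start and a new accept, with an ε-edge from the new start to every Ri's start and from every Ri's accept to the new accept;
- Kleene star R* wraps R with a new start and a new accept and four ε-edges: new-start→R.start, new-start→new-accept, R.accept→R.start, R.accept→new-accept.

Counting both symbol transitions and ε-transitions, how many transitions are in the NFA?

20

Per subexpression:
Each of the 6 symbol leaves contributes 1 transition (1 symbol, 0 ε).
  b ∪ a = 6 transitions (2 symbol, 4 ε)
  (b ∪ a)* = 10 transitions (2 symbol, 8 ε)
  (b ∪ a)*cc = 12 transitions (4 symbol, 8 ε)
  (b ∪ a)*cc ∪ a ∪ c = 20 transitions (6 symbol, 14 ε)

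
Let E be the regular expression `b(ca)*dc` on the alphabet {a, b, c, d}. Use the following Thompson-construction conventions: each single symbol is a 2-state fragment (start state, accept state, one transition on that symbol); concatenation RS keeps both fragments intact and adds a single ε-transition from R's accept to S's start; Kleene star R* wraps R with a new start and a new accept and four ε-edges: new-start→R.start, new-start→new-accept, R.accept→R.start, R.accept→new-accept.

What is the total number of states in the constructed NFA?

Building bottom-up:
Each of the 5 symbol leaves contributes a 2-state fragment.
  ca → 4 states
  (ca)* → 6 states
  b(ca)*dc → 12 states

12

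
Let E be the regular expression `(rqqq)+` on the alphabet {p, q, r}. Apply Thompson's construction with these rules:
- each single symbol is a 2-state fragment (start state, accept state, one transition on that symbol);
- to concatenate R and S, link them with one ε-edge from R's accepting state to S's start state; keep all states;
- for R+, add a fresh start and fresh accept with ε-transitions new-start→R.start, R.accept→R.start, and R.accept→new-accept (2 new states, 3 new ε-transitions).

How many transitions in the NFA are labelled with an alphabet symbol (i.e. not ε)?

4

Building bottom-up:
Each of the 4 symbol leaves contributes exactly 1 symbol transition.
  rqqq = 4 symbol transitions
  (rqqq)+ = 4 symbol transitions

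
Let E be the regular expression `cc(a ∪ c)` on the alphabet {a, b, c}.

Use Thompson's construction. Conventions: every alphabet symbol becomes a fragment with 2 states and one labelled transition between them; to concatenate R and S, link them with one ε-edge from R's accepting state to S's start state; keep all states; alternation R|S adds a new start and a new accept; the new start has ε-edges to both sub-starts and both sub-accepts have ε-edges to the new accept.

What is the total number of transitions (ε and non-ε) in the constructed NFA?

Bottom-up over the parse tree:
Each of the 4 symbol leaves contributes 1 transition (1 symbol, 0 ε).
  a ∪ c = 6 transitions (2 symbol, 4 ε)
  cc(a ∪ c) = 10 transitions (4 symbol, 6 ε)

10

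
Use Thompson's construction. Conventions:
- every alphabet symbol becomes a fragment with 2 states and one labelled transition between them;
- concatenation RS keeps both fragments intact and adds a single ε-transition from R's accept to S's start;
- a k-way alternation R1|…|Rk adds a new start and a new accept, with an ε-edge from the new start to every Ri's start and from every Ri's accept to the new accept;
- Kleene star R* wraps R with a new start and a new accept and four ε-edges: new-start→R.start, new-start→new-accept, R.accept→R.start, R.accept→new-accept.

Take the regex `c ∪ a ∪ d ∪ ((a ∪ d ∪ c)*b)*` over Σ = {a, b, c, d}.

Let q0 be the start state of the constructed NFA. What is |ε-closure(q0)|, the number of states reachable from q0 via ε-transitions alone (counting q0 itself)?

Let C(F) = |ε-closure(F.start)| within fragment F, and note whether F accepts ε. Symbol fragments have C = 1 and do not accept ε. Then:
  a ∪ d ∪ c — |closure| = 1 + 1 + 1 + 1 = 4 (the new accept is not ε-reachable since no branch accepts ε)
  (a ∪ d ∪ c)* — the star's fresh start ε-reaches both the body's start and the fresh accept: |closure| = 2 + 4 = 6
  (a ∪ d ∪ c)*b — the left operand accepts ε, so the closure extends into the next operand (via the concat ε-link); |closure| = 6 + 1 = 7
  ((a ∪ d ∪ c)*b)* — new start has ε-edges to the inner start and to the new accept, so |closure| = 2 + 7 = 9
  c ∪ a ∪ d ∪ ((a ∪ d ∪ c)*b)* — new start ε-reaches every alternative's start; at least one alternative accepts ε, so the union's new accept is reached too: |closure| = 1 + 1 + 1 + 1 + 9 + 1 = 14

14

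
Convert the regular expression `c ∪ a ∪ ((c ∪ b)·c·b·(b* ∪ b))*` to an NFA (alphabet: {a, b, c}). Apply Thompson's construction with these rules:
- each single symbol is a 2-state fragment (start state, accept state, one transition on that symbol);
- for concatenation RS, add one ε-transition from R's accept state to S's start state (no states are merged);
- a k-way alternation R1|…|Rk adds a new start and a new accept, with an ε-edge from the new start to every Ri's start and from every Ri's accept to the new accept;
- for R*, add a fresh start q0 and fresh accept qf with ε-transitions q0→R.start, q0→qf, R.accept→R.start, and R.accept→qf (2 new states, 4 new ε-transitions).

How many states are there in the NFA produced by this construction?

26

By structural recursion:
Each of the 8 symbol leaves contributes a 2-state fragment.
  c ∪ b = 6 states
  b* = 4 states
  b* ∪ b = 8 states
  (c ∪ b)·c·b·(b* ∪ b) = 18 states
  ((c ∪ b)·c·b·(b* ∪ b))* = 20 states
  c ∪ a ∪ ((c ∪ b)·c·b·(b* ∪ b))* = 26 states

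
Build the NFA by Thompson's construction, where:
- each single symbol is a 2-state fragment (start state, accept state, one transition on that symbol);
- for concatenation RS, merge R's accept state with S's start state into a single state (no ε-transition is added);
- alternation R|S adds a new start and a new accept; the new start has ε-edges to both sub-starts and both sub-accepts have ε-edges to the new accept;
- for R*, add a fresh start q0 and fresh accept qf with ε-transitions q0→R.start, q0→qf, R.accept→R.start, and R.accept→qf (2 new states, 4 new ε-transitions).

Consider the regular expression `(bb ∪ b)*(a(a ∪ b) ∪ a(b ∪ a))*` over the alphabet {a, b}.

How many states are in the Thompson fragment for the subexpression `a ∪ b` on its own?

6

Fragment for `a ∪ b`:
Each of the 2 symbol leaves contributes a 2-state fragment.
  a ∪ b — 6 states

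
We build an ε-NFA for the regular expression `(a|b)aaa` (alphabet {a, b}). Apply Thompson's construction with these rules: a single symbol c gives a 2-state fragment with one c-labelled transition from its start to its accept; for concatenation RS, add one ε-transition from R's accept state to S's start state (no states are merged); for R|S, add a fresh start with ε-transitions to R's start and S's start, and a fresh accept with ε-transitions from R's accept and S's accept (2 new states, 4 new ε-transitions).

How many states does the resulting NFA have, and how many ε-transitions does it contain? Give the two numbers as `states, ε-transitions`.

Recursing over subexpressions:
Each of the 5 symbol leaves contributes 2 states and 0 ε-transitions.
  a|b — 6 states, 4 ε-transitions
  (a|b)aaa — 12 states, 7 ε-transitions

12, 7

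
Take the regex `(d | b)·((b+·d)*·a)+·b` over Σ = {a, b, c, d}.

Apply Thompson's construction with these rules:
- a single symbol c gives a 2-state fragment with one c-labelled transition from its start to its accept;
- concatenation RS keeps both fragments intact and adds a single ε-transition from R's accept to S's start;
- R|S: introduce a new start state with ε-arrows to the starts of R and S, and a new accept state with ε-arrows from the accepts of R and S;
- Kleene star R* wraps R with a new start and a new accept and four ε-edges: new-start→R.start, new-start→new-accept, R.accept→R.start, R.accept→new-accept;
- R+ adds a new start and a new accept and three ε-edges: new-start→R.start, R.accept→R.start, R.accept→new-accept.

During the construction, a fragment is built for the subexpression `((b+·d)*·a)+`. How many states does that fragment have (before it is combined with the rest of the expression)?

Fragment for `((b+·d)*·a)+`:
Each of the 3 symbol leaves contributes a 2-state fragment.
  b+ → 4 states
  b+·d → 6 states
  (b+·d)* → 8 states
  (b+·d)*·a → 10 states
  ((b+·d)*·a)+ → 12 states

12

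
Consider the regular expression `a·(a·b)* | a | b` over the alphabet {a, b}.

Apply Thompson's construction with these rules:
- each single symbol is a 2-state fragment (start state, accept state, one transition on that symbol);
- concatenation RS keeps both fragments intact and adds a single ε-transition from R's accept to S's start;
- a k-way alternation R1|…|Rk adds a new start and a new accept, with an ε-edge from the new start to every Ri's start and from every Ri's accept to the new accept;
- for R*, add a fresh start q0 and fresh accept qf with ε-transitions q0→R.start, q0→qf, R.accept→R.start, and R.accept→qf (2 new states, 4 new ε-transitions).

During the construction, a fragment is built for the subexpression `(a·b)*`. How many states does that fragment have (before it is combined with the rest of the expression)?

Fragment for `(a·b)*`:
Each of the 2 symbol leaves contributes a 2-state fragment.
  a·b = 4 states
  (a·b)* = 6 states

6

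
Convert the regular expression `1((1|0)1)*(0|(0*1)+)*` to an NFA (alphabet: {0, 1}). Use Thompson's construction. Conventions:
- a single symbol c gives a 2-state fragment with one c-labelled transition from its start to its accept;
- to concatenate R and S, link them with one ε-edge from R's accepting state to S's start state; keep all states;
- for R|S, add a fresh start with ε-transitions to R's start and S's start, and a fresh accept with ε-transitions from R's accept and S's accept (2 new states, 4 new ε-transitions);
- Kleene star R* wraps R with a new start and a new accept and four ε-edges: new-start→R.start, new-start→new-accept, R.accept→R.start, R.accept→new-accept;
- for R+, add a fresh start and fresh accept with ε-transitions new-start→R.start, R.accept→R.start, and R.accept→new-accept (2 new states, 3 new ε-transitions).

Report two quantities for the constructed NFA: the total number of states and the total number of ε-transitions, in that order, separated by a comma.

Building bottom-up:
Each of the 7 symbol leaves contributes 2 states and 0 ε-transitions.
  1|0 : 6 states, 4 ε-transitions
  (1|0)1 : 8 states, 5 ε-transitions
  ((1|0)1)* : 10 states, 9 ε-transitions
  0* : 4 states, 4 ε-transitions
  0*1 : 6 states, 5 ε-transitions
  (0*1)+ : 8 states, 8 ε-transitions
  0|(0*1)+ : 12 states, 12 ε-transitions
  (0|(0*1)+)* : 14 states, 16 ε-transitions
  1((1|0)1)*(0|(0*1)+)* : 26 states, 27 ε-transitions

26, 27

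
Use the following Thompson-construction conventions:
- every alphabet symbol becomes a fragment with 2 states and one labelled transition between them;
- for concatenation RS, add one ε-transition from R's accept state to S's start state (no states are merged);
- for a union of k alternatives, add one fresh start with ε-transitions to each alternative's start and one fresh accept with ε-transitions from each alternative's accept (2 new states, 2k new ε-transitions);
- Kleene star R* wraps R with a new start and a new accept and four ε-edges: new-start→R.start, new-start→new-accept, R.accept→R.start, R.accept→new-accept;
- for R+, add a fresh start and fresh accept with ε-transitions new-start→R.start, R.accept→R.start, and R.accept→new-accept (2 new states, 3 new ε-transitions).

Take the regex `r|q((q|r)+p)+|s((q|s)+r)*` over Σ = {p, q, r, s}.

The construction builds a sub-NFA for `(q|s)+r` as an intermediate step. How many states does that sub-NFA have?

10

Fragment for `(q|s)+r`:
Each of the 3 symbol leaves contributes a 2-state fragment.
  q|s = 6 states
  (q|s)+ = 8 states
  (q|s)+r = 10 states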